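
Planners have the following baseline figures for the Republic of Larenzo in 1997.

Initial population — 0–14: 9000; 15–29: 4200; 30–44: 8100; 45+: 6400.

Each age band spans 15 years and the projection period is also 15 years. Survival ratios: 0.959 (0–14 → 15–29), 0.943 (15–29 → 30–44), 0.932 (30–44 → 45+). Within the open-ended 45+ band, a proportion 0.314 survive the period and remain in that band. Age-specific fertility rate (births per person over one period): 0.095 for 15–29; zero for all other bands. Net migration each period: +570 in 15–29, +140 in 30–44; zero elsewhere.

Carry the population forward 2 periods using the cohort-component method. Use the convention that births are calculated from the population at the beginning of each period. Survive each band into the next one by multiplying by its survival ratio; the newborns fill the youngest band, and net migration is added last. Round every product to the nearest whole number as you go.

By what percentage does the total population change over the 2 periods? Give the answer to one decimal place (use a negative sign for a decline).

-36.9

Numbering the bands 1..4 from youngest to oldest:
Period 1.
Births: 4200 × 0.095 = 399
Band 2: 9000 × 0.959 = 8631
Band 3: 4200 × 0.943 = 3961
Band 4: 8100 × 0.932 + 6400 × 0.314 = 7549 + 2010 = 9559
Net migration: Band 2 + 570 → 9201; Band 3 + 140 → 4101
→ [399, 9201, 4101, 9559]
Period 2.
Births: 9201 × 0.095 = 874
Band 2: 399 × 0.959 = 383
Band 3: 9201 × 0.943 = 8677
Band 4: 4101 × 0.932 + 9559 × 0.314 = 3822 + 3002 = 6824
Net migration: Band 2 + 570 → 953; Band 3 + 140 → 8817
→ [874, 953, 8817, 6824]
Total: 27700 → 17468; change = -10232; percentage change = -36.9%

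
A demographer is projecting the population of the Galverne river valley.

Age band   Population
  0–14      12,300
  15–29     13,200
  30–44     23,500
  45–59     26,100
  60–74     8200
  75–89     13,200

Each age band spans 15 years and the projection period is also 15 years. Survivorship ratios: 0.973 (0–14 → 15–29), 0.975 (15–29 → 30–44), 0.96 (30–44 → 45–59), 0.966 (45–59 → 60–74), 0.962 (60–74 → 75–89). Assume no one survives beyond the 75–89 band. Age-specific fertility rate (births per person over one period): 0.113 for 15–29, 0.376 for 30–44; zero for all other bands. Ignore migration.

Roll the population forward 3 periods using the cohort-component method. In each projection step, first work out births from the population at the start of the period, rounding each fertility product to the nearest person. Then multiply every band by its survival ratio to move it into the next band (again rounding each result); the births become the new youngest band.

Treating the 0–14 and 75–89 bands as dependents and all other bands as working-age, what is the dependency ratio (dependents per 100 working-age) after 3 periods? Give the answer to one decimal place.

Numbering the groups 1..6 from youngest to oldest:
Period 1:
Births: 13200 × 0.113 = 1492, 23500 × 0.376 = 8836 → total 10328
Group 2: 12300 × 0.973 = 11968
Group 3: 13200 × 0.975 = 12870
Group 4: 23500 × 0.96 = 22560
Group 5: 26100 × 0.966 = 25213
Group 6: 8200 × 0.962 = 7888
End of period: [10328, 11968, 12870, 22560, 25213, 7888]
Period 2:
Births: 11968 × 0.113 = 1352, 12870 × 0.376 = 4839 → total 6191
Group 2: 10328 × 0.973 = 10049
Group 3: 11968 × 0.975 = 11669
Group 4: 12870 × 0.96 = 12355
Group 5: 22560 × 0.966 = 21793
Group 6: 25213 × 0.962 = 24255
End of period: [6191, 10049, 11669, 12355, 21793, 24255]
Period 3:
Births: 10049 × 0.113 = 1136, 11669 × 0.376 = 4388 → total 5524
Group 2: 6191 × 0.973 = 6024
Group 3: 10049 × 0.975 = 9798
Group 4: 11669 × 0.96 = 11202
Group 5: 12355 × 0.966 = 11935
Group 6: 21793 × 0.962 = 20965
End of period: [5524, 6024, 9798, 11202, 11935, 20965]
Dependents (band 0–14 + band 75–89) = 5524 + 20965 = 26489; working-age = 38959; ratio = 26489/38959 × 100 = 68.0

68.0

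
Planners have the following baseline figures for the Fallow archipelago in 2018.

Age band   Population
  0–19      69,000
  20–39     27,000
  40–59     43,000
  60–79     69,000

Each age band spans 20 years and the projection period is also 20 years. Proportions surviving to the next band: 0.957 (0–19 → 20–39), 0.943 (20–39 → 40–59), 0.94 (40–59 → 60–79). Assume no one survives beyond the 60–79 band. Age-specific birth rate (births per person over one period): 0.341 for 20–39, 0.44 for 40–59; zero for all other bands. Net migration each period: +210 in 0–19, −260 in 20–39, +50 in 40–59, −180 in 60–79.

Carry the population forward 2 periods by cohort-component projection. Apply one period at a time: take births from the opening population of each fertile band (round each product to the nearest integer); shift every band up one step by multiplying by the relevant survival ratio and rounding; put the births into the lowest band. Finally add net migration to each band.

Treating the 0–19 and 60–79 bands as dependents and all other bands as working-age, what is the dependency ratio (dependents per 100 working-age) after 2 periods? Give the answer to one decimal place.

— Period 1 —
Births: 27000 × 0.341 = 9207, 43000 × 0.44 = 18920 — total 28127
20–39: 69000 × 0.957 = 66033
40–59: 27000 × 0.943 = 25461
60–79: 43000 × 0.94 = 40420
Net migration: 0–19 + 210 → 28337; 20–39 − 260 → 65773; 40–59 + 50 → 25511; 60–79 − 180 → 40240
→ [28337, 65773, 25511, 40240]
— Period 2 —
Births: 65773 × 0.341 = 22429, 25511 × 0.44 = 11225 — total 33654
20–39: 28337 × 0.957 = 27119
40–59: 65773 × 0.943 = 62024
60–79: 25511 × 0.94 = 23980
Net migration: 0–19 + 210 → 33864; 20–39 − 260 → 26859; 40–59 + 50 → 62074; 60–79 − 180 → 23800
→ [33864, 26859, 62074, 23800]
Dependents (band 0–19 + band 60–79) = 33864 + 23800 = 57664; working-age = 88933; ratio = 57664/88933 × 100 = 64.8

64.8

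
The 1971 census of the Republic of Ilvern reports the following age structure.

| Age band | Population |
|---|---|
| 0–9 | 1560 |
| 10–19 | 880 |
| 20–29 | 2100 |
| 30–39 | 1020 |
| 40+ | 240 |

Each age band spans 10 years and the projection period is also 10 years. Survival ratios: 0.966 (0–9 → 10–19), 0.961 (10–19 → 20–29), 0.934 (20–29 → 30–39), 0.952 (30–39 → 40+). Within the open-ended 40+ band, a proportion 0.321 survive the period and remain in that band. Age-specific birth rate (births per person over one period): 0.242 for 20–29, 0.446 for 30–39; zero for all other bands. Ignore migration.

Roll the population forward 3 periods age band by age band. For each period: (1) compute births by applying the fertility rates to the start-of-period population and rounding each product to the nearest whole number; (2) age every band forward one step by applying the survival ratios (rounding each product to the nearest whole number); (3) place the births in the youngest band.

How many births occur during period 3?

[period 1]
Births: 2100 × 0.242 = 508 ; 1020 × 0.446 = 455 → 963
10–19: 1560 × 0.966 = 1507
20–29: 880 × 0.961 = 846
30–39: 2100 × 0.934 = 1961
40+: 1020 × 0.952 + 240 × 0.321 = 971 + 77 = 1048
Giving 963 / 1507 / 846 / 1961 / 1048.
[period 2]
Births: 846 × 0.242 = 205 ; 1961 × 0.446 = 875 → 1080
10–19: 963 × 0.966 = 930
20–29: 1507 × 0.961 = 1448
30–39: 846 × 0.934 = 790
40+: 1961 × 0.952 + 1048 × 0.321 = 1867 + 336 = 2203
Giving 1080 / 930 / 1448 / 790 / 2203.
[period 3]
Births: 1448 × 0.242 = 350 ; 790 × 0.446 = 352 → 702
10–19: 1080 × 0.966 = 1043
20–29: 930 × 0.961 = 894
30–39: 1448 × 0.934 = 1352
40+: 790 × 0.952 + 2203 × 0.321 = 752 + 707 = 1459
Giving 702 / 1043 / 894 / 1352 / 1459.

702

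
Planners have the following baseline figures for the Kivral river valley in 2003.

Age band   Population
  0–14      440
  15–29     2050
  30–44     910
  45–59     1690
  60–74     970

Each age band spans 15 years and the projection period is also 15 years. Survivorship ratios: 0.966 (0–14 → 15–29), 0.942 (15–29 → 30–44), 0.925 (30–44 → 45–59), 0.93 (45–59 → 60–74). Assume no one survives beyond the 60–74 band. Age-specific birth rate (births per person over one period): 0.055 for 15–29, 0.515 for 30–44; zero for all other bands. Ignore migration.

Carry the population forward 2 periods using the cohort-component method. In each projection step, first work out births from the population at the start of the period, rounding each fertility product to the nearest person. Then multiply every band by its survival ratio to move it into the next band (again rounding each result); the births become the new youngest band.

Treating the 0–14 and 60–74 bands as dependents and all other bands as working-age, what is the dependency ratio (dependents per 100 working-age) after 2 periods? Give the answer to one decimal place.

65.5

(Bands numbered youngest = 1 to oldest = 5.)
Period 1.
Births: 2050 × 0.055 = 113, 910 × 0.515 = 469 ⇒ total 582
Band 2: 440 × 0.966 = 425
Band 3: 2050 × 0.942 = 1931
Band 4: 910 × 0.925 = 842
Band 5: 1690 × 0.93 = 1572
Population now: 0–14=582, 15–29=425, 30–44=1931, 45–59=842, 60–74=1572
Period 2.
Births: 425 × 0.055 = 23, 1931 × 0.515 = 994 ⇒ total 1017
Band 2: 582 × 0.966 = 562
Band 3: 425 × 0.942 = 400
Band 4: 1931 × 0.925 = 1786
Band 5: 842 × 0.93 = 783
Population now: 0–14=1017, 15–29=562, 30–44=400, 45–59=1786, 60–74=783
Dependents (band 0–14 + band 60–74) = 1017 + 783 = 1800; working-age = 2748; ratio = 1800/2748 × 100 = 65.5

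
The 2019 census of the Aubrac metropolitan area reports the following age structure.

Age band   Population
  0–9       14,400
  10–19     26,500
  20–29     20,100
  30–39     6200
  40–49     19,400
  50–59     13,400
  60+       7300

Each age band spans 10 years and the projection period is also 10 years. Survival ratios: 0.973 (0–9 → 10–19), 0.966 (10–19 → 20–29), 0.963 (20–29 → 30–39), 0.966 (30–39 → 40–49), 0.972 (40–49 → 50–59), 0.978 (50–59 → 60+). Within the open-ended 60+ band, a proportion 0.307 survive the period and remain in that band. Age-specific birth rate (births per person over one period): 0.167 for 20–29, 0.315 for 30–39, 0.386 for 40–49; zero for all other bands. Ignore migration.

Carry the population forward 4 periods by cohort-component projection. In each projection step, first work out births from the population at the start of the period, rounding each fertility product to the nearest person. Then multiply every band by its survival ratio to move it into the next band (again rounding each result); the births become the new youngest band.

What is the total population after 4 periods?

Period 1:
Births: 20100 × 0.167 = 3357 ; 6200 × 0.315 = 1953 ; 19400 × 0.386 = 7488 — total 12798
10–19: 14400 × 0.973 = 14011
20–29: 26500 × 0.966 = 25599
30–39: 20100 × 0.963 = 19356
40–49: 6200 × 0.966 = 5989
50–59: 19400 × 0.972 = 18857
60+: 13400 × 0.978 + 7300 × 0.307 = 13105 + 2241 = 15346
End of period: [12798, 14011, 25599, 19356, 5989, 18857, 15346]
Period 2:
Births: 25599 × 0.167 = 4275 ; 19356 × 0.315 = 6097 ; 5989 × 0.386 = 2312 — total 12684
10–19: 12798 × 0.973 = 12452
20–29: 14011 × 0.966 = 13535
30–39: 25599 × 0.963 = 24652
40–49: 19356 × 0.966 = 18698
50–59: 5989 × 0.972 = 5821
60+: 18857 × 0.978 + 15346 × 0.307 = 18442 + 4711 = 23153
End of period: [12684, 12452, 13535, 24652, 18698, 5821, 23153]
Period 3:
Births: 13535 × 0.167 = 2260 ; 24652 × 0.315 = 7765 ; 18698 × 0.386 = 7217 — total 17242
10–19: 12684 × 0.973 = 12342
20–29: 12452 × 0.966 = 12029
30–39: 13535 × 0.963 = 13034
40–49: 24652 × 0.966 = 23814
50–59: 18698 × 0.972 = 18174
60+: 5821 × 0.978 + 23153 × 0.307 = 5693 + 7108 = 12801
End of period: [17242, 12342, 12029, 13034, 23814, 18174, 12801]
Period 4:
Births: 12029 × 0.167 = 2009 ; 13034 × 0.315 = 4106 ; 23814 × 0.386 = 9192 — total 15307
10–19: 17242 × 0.973 = 16776
20–29: 12342 × 0.966 = 11922
30–39: 12029 × 0.963 = 11584
40–49: 13034 × 0.966 = 12591
50–59: 23814 × 0.972 = 23147
60+: 18174 × 0.978 + 12801 × 0.307 = 17774 + 3930 = 21704
End of period: [15307, 16776, 11922, 11584, 12591, 23147, 21704]
Total after period 4: 15307 + 16776 + 11922 + 11584 + 12591 + 23147 + 21704 = 113031

113031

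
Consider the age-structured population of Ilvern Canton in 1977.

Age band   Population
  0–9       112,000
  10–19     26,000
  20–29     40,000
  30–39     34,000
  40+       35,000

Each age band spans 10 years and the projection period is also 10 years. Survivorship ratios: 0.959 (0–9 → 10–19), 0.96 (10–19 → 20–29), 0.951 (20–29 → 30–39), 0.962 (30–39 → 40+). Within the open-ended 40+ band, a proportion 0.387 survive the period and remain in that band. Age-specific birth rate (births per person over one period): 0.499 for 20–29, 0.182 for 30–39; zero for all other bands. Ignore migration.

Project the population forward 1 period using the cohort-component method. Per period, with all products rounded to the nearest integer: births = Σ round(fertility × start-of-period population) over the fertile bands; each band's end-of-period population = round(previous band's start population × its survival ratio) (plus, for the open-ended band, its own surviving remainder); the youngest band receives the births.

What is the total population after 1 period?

After projecting period 1:
Births: 40000 * 0.499 = 19960 ; 34000 * 0.182 = 6188 — total 26148
10–19: 112000 * 0.959 = 107408
20–29: 26000 * 0.96 = 24960
30–39: 40000 * 0.951 = 38040
40+: 34000 * 0.962 + 35000 * 0.387 = 32708 + 13545 = 46253
→ [26148, 107408, 24960, 38040, 46253]
Total after period 1: 26148 + 107408 + 24960 + 38040 + 46253 = 242809

242809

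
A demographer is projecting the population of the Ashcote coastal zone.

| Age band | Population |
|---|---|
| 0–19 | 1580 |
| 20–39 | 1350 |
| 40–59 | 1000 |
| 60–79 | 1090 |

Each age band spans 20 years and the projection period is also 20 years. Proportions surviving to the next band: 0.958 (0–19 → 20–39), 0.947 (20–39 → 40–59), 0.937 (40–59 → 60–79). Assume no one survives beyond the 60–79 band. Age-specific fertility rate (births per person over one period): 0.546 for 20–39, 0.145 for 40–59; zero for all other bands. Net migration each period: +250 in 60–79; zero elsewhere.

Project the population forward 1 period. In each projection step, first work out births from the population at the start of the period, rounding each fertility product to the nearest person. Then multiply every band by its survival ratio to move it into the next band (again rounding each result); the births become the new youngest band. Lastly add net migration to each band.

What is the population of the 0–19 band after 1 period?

— Period 1 —
Births: 1350 × 0.546 = 737, 1000 × 0.145 = 145 — total 882
20–39: 1580 × 0.958 = 1514
40–59: 1350 × 0.947 = 1278
60–79: 1000 × 0.937 = 937
Net migration: 60–79 + 250 → 1187
Population now: 0–19=882, 20–39=1514, 40–59=1278, 60–79=1187

882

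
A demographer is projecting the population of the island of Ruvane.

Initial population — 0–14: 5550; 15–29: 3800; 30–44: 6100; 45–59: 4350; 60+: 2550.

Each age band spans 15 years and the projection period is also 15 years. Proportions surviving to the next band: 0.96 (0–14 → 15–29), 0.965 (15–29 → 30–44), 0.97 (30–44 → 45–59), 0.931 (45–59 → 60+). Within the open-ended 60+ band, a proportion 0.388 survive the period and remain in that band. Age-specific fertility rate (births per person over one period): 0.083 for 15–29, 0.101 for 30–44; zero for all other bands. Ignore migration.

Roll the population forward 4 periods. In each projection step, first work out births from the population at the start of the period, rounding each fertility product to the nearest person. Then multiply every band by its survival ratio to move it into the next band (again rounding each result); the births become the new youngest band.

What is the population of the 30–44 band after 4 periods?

Numbering the groups 1..5 from youngest to oldest:
After projecting period 1:
Births: 3800 × 0.083 = 315  |  6100 × 0.101 = 616 → total 931
Group 2: 5550 × 0.96 = 5328
Group 3: 3800 × 0.965 = 3667
Group 4: 6100 × 0.97 = 5917
Group 5: 4350 × 0.931 + 2550 × 0.388 = 4050 + 989 = 5039
End of period: [931, 5328, 3667, 5917, 5039]
After projecting period 2:
Births: 5328 × 0.083 = 442  |  3667 × 0.101 = 370 → total 812
Group 2: 931 × 0.96 = 894
Group 3: 5328 × 0.965 = 5142
Group 4: 3667 × 0.97 = 3557
Group 5: 5917 × 0.931 + 5039 × 0.388 = 5509 + 1955 = 7464
End of period: [812, 894, 5142, 3557, 7464]
After projecting period 3:
Births: 894 × 0.083 = 74  |  5142 × 0.101 = 519 → total 593
Group 2: 812 × 0.96 = 780
Group 3: 894 × 0.965 = 863
Group 4: 5142 × 0.97 = 4988
Group 5: 3557 × 0.931 + 7464 × 0.388 = 3312 + 2896 = 6208
End of period: [593, 780, 863, 4988, 6208]
After projecting period 4:
Births: 780 × 0.083 = 65  |  863 × 0.101 = 87 → total 152
Group 2: 593 × 0.96 = 569
Group 3: 780 × 0.965 = 753
Group 4: 863 × 0.97 = 837
Group 5: 4988 × 0.931 + 6208 × 0.388 = 4644 + 2409 = 7053
End of period: [152, 569, 753, 837, 7053]

753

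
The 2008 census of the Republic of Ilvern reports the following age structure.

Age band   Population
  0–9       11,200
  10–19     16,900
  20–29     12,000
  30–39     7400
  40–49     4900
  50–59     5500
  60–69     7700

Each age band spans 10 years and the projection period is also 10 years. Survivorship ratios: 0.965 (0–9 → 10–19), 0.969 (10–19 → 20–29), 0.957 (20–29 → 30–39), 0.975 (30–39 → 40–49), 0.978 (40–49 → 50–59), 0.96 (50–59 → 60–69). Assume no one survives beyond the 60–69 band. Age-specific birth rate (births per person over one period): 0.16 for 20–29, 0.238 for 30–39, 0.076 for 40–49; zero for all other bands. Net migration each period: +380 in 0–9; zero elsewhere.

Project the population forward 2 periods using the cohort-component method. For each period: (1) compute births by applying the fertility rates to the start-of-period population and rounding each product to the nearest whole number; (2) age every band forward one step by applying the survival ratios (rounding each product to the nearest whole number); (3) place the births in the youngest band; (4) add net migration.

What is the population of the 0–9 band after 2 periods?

6281

After projecting period 1:
Births: 12000 × 0.16 = 1920 ; 7400 × 0.238 = 1761 ; 4900 × 0.076 = 372 → total 4053
10–19: 11200 × 0.965 = 10808
20–29: 16900 × 0.969 = 16376
30–39: 12000 × 0.957 = 11484
40–49: 7400 × 0.975 = 7215
50–59: 4900 × 0.978 = 4792
60–69: 5500 × 0.96 = 5280
Net migration: 0–9 + 380 → 4433
End of period: [4433, 10808, 16376, 11484, 7215, 4792, 5280]
After projecting period 2:
Births: 16376 × 0.16 = 2620 ; 11484 × 0.238 = 2733 ; 7215 × 0.076 = 548 → total 5901
10–19: 4433 × 0.965 = 4278
20–29: 10808 × 0.969 = 10473
30–39: 16376 × 0.957 = 15672
40–49: 11484 × 0.975 = 11197
50–59: 7215 × 0.978 = 7056
60–69: 4792 × 0.96 = 4600
Net migration: 0–9 + 380 → 6281
End of period: [6281, 4278, 10473, 15672, 11197, 7056, 4600]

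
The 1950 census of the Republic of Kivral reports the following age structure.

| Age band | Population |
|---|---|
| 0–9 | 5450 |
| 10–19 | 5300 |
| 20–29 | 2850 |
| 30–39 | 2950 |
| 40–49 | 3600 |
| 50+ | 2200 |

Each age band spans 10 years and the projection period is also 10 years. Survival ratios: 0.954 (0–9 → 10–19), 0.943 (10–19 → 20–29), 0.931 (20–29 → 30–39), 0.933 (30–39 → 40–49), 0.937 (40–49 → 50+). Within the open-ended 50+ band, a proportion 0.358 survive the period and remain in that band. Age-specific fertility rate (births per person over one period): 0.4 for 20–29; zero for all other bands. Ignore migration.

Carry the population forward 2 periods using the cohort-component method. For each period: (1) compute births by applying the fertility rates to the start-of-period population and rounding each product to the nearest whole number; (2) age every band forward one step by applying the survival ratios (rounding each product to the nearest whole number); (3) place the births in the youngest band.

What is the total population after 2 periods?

19187

Period 1:
Births: 2850 × 0.4 = 1140
10–19: 5450 × 0.954 = 5199
20–29: 5300 × 0.943 = 4998
30–39: 2850 × 0.931 = 2653
40–49: 2950 × 0.933 = 2752
50+: 3600 × 0.937 + 2200 × 0.358 = 3373 + 788 = 4161
End of period: [1140, 5199, 4998, 2653, 2752, 4161]
Period 2:
Births: 4998 × 0.4 = 1999
10–19: 1140 × 0.954 = 1088
20–29: 5199 × 0.943 = 4903
30–39: 4998 × 0.931 = 4653
40–49: 2653 × 0.933 = 2475
50+: 2752 × 0.937 + 4161 × 0.358 = 2579 + 1490 = 4069
End of period: [1999, 1088, 4903, 4653, 2475, 4069]
Total after period 2: 1999 + 1088 + 4903 + 4653 + 2475 + 4069 = 19187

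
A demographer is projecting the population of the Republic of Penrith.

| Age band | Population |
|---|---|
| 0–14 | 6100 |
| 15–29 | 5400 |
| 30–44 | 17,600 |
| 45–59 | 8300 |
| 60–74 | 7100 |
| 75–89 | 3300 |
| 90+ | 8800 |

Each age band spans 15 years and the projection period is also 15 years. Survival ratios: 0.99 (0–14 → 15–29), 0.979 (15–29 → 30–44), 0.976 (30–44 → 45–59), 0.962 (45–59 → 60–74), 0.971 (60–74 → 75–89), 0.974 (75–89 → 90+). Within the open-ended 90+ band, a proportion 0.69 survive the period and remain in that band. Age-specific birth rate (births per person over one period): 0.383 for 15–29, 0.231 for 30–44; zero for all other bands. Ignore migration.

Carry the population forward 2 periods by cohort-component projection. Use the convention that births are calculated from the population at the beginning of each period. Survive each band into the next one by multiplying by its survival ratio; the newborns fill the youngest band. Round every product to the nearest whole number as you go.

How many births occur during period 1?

Period 1:
Births: 5400 × 0.383 = 2068  |  17600 × 0.231 = 4066 — total 6134
15–29: 6100 × 0.99 = 6039
30–44: 5400 × 0.979 = 5287
45–59: 17600 × 0.976 = 17178
60–74: 8300 × 0.962 = 7985
75–89: 7100 × 0.971 = 6894
90+: 3300 × 0.974 + 8800 × 0.69 = 3214 + 6072 = 9286
→ [6134, 6039, 5287, 17178, 7985, 6894, 9286]

6134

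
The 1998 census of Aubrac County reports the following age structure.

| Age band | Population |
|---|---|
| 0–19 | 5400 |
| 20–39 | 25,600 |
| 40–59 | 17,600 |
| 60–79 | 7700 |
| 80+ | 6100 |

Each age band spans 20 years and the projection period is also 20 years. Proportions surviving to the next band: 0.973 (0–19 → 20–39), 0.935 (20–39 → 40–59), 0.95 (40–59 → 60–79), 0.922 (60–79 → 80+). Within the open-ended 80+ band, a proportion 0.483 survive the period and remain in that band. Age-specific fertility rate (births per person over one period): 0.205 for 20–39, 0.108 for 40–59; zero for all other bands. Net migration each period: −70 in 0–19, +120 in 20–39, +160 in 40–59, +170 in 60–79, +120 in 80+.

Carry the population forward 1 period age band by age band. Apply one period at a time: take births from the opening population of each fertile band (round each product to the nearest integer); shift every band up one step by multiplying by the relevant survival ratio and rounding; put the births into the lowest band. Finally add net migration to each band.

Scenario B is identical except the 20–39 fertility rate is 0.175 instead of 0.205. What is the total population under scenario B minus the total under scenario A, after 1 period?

Call the groups 1 to 5, youngest first.
— Period 1 —
Births: 25600 × 0.205 = 5248  |  17600 × 0.108 = 1901 → total 7149
Group 2: 5400 × 0.973 = 5254
Group 3: 25600 × 0.935 = 23936
Group 4: 17600 × 0.95 = 16720
Group 5: 7700 × 0.922 + 6100 × 0.483 = 7099 + 2946 = 10045
Net migration: Group 1 − 70 → 7079; Group 2 + 120 → 5374; Group 3 + 160 → 24096; Group 4 + 170 → 16890; Group 5 + 120 → 10165
End of period: [7079, 5374, 24096, 16890, 10165]
Scenario A total after 1 period: 63604
Scenario B projection —
— Period 1 —
Births: 25600 × 0.175 = 4480  |  17600 × 0.108 = 1901 → total 6381
Group 2: 5400 × 0.973 = 5254
Group 3: 25600 × 0.935 = 23936
Group 4: 17600 × 0.95 = 16720
Group 5: 7700 × 0.922 + 6100 × 0.483 = 7099 + 2946 = 10045
Net migration: Group 1 − 70 → 6311; Group 2 + 120 → 5374; Group 3 + 160 → 24096; Group 4 + 170 → 16890; Group 5 + 120 → 10165
End of period: [6311, 5374, 24096, 16890, 10165]
Scenario B total after 1 period: 62836
Difference B − A = 62836 − 63604 = -768

-768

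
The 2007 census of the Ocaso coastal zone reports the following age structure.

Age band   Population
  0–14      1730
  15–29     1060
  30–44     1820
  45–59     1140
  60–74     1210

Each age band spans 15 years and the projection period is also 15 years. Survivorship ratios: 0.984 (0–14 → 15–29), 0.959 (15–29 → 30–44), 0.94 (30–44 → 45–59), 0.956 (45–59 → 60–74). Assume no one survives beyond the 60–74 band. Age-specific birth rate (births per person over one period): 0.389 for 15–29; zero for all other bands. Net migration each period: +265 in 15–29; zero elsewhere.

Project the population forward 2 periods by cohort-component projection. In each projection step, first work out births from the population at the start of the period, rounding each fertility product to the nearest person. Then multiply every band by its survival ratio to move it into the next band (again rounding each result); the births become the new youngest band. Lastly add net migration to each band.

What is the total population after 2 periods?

After projecting period 1:
Births: 1060 × 0.389 = 412
15–29: 1730 × 0.984 = 1702
30–44: 1060 × 0.959 = 1017
45–59: 1820 × 0.94 = 1711
60–74: 1140 × 0.956 = 1090
Net migration: 15–29 + 265 → 1967
→ [412, 1967, 1017, 1711, 1090]
After projecting period 2:
Births: 1967 × 0.389 = 765
15–29: 412 × 0.984 = 405
30–44: 1967 × 0.959 = 1886
45–59: 1017 × 0.94 = 956
60–74: 1711 × 0.956 = 1636
Net migration: 15–29 + 265 → 670
→ [765, 670, 1886, 956, 1636]
Total after period 2: 765 + 670 + 1886 + 956 + 1636 = 5913

5913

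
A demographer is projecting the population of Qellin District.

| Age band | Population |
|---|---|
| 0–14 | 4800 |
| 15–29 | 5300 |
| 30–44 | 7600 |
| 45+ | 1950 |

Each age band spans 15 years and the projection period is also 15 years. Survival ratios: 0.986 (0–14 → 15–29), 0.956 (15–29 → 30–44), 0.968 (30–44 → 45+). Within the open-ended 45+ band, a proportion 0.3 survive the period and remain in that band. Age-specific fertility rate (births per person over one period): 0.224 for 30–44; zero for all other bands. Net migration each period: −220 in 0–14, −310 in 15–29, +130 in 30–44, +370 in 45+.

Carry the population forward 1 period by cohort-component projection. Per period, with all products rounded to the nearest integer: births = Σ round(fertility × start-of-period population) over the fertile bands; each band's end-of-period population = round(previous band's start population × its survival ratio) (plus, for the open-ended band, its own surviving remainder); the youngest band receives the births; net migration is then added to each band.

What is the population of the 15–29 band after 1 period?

4423

After projecting period 1:
Births: 7600 × 0.224 = 1702
15–29: 4800 × 0.986 = 4733
30–44: 5300 × 0.956 = 5067
45+: 7600 × 0.968 + 1950 × 0.3 = 7357 + 585 = 7942
Net migration: 0–14 − 220 → 1482; 15–29 − 310 → 4423; 30–44 + 130 → 5197; 45+ + 370 → 8312
→ [1482, 4423, 5197, 8312]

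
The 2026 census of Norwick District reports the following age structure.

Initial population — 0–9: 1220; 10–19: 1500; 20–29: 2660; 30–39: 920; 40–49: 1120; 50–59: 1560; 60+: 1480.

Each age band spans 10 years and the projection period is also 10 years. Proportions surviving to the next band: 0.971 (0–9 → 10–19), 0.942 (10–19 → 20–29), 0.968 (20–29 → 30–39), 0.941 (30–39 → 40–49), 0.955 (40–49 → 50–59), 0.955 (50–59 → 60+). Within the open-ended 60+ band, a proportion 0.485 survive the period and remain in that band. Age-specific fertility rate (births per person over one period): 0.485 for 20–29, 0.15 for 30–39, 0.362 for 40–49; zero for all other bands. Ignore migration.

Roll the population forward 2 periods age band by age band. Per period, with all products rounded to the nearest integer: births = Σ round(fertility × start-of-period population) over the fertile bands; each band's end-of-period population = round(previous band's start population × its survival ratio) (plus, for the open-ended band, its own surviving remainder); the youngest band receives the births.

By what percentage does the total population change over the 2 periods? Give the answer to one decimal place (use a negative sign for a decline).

After projecting period 1:
Births: 2660 × 0.485 = 1290, 920 × 0.15 = 138, 1120 × 0.362 = 405 — total 1833
10–19: 1220 × 0.971 = 1185
20–29: 1500 × 0.942 = 1413
30–39: 2660 × 0.968 = 2575
40–49: 920 × 0.941 = 866
50–59: 1120 × 0.955 = 1070
60+: 1560 × 0.955 + 1480 × 0.485 = 1490 + 718 = 2208
→ [1833, 1185, 1413, 2575, 866, 1070, 2208]
After projecting period 2:
Births: 1413 × 0.485 = 685, 2575 × 0.15 = 386, 866 × 0.362 = 313 — total 1384
10–19: 1833 × 0.971 = 1780
20–29: 1185 × 0.942 = 1116
30–39: 1413 × 0.968 = 1368
40–49: 2575 × 0.941 = 2423
50–59: 866 × 0.955 = 827
60+: 1070 × 0.955 + 2208 × 0.485 = 1022 + 1071 = 2093
→ [1384, 1780, 1116, 1368, 2423, 827, 2093]
Total: 10460 → 10991; change = 531; percentage change = 5.1%

5.1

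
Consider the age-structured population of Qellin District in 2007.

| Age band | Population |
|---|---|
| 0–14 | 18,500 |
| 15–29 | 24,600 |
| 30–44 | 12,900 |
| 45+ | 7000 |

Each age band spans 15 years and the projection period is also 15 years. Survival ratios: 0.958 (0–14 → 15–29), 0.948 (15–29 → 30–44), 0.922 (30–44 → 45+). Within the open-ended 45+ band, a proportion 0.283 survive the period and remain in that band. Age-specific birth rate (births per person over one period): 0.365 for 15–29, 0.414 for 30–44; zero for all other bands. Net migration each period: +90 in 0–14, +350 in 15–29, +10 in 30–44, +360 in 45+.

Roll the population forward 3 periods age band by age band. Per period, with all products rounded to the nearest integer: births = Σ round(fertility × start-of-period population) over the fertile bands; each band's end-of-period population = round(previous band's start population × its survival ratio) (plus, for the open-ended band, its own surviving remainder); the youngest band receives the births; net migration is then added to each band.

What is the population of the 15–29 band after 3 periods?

16009

[period 1]
Births: 24600 × 0.365 = 8979 ; 12900 × 0.414 = 5341 ⇒ total 14320
15–29: 18500 × 0.958 = 17723
30–44: 24600 × 0.948 = 23321
45+: 12900 × 0.922 + 7000 × 0.283 = 11894 + 1981 = 13875
Net migration: 0–14 + 90 → 14410; 15–29 + 350 → 18073; 30–44 + 10 → 23331; 45+ + 360 → 14235
Giving 14410 / 18073 / 23331 / 14235.
[period 2]
Births: 18073 × 0.365 = 6597 ; 23331 × 0.414 = 9659 ⇒ total 16256
15–29: 14410 × 0.958 = 13805
30–44: 18073 × 0.948 = 17133
45+: 23331 × 0.922 + 14235 × 0.283 = 21511 + 4029 = 25540
Net migration: 0–14 + 90 → 16346; 15–29 + 350 → 14155; 30–44 + 10 → 17143; 45+ + 360 → 25900
Giving 16346 / 14155 / 17143 / 25900.
[period 3]
Births: 14155 × 0.365 = 5167 ; 17143 × 0.414 = 7097 ⇒ total 12264
15–29: 16346 × 0.958 = 15659
30–44: 14155 × 0.948 = 13419
45+: 17143 × 0.922 + 25900 × 0.283 = 15806 + 7330 = 23136
Net migration: 0–14 + 90 → 12354; 15–29 + 350 → 16009; 30–44 + 10 → 13429; 45+ + 360 → 23496
Giving 12354 / 16009 / 13429 / 23496.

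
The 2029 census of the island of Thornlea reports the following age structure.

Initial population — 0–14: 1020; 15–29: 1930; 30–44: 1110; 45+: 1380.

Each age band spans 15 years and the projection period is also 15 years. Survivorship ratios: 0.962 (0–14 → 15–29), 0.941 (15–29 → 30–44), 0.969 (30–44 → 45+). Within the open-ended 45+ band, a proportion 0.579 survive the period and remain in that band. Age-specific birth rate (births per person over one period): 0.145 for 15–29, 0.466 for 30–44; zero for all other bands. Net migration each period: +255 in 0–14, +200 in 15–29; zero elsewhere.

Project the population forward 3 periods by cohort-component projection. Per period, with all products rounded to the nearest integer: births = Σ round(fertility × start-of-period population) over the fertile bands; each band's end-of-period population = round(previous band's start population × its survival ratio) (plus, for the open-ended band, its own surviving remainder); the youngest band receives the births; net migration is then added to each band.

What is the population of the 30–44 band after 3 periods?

Let group 1 be 0–14 through group 4 = 45+.
Period 1.
Births: 1930 × 0.145 = 280 ; 1110 × 0.466 = 517 → 797
Group 2: 1020 × 0.962 = 981
Group 3: 1930 × 0.941 = 1816
Group 4: 1110 × 0.969 + 1380 × 0.579 = 1076 + 799 = 1875
Net migration: Group 1 + 255 → 1052; Group 2 + 200 → 1181
Giving 1052 / 1181 / 1816 / 1875.
Period 2.
Births: 1181 × 0.145 = 171 ; 1816 × 0.466 = 846 → 1017
Group 2: 1052 × 0.962 = 1012
Group 3: 1181 × 0.941 = 1111
Group 4: 1816 × 0.969 + 1875 × 0.579 = 1760 + 1086 = 2846
Net migration: Group 1 + 255 → 1272; Group 2 + 200 → 1212
Giving 1272 / 1212 / 1111 / 2846.
Period 3.
Births: 1212 × 0.145 = 176 ; 1111 × 0.466 = 518 → 694
Group 2: 1272 × 0.962 = 1224
Group 3: 1212 × 0.941 = 1140
Group 4: 1111 × 0.969 + 2846 × 0.579 = 1077 + 1648 = 2725
Net migration: Group 1 + 255 → 949; Group 2 + 200 → 1424
Giving 949 / 1424 / 1140 / 2725.

1140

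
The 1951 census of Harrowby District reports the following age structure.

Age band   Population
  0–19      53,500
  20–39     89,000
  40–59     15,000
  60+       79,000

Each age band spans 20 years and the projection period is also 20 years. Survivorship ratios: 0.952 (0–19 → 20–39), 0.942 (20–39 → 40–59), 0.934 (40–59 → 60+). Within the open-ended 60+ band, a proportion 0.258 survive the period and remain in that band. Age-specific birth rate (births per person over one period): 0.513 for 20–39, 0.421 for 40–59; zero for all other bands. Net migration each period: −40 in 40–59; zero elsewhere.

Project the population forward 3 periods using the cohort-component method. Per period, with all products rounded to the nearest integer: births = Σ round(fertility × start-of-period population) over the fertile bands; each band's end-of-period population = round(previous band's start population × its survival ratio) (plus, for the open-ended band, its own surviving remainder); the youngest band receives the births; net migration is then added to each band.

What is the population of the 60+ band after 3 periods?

(Groups numbered youngest = 1 to oldest = 4.)
Period 1:
Births: 89000 * 0.513 = 45657, 15000 * 0.421 = 6315 ⇒ total 51972
Group 2: 53500 * 0.952 = 50932
Group 3: 89000 * 0.942 = 83838
Group 4: 15000 * 0.934 + 79000 * 0.258 = 14010 + 20382 = 34392
Net migration: Group 3 − 40 → 83798
Giving 51972 / 50932 / 83798 / 34392.
Period 2:
Births: 50932 * 0.513 = 26128, 83798 * 0.421 = 35279 ⇒ total 61407
Group 2: 51972 * 0.952 = 49477
Group 3: 50932 * 0.942 = 47978
Group 4: 83798 * 0.934 + 34392 * 0.258 = 78267 + 8873 = 87140
Net migration: Group 3 − 40 → 47938
Giving 61407 / 49477 / 47938 / 87140.
Period 3:
Births: 49477 * 0.513 = 25382, 47938 * 0.421 = 20182 ⇒ total 45564
Group 2: 61407 * 0.952 = 58459
Group 3: 49477 * 0.942 = 46607
Group 4: 47938 * 0.934 + 87140 * 0.258 = 44774 + 22482 = 67256
Net migration: Group 3 − 40 → 46567
Giving 45564 / 58459 / 46567 / 67256.

67256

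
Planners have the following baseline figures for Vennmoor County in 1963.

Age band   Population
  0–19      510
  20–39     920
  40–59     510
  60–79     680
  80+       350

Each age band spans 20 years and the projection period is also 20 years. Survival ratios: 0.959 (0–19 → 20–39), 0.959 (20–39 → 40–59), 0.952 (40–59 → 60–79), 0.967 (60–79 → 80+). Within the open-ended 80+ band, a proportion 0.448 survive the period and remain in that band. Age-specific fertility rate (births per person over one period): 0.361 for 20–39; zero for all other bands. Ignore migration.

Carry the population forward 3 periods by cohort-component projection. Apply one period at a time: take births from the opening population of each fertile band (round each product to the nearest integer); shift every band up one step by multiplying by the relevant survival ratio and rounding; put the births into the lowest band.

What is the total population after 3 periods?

2222

(Groups numbered youngest = 1 to oldest = 5.)
Period 1.
Births: 920 × 0.361 = 332
Group 2: 510 × 0.959 = 489
Group 3: 920 × 0.959 = 882
Group 4: 510 × 0.952 = 486
Group 5: 680 × 0.967 + 350 × 0.448 = 658 + 157 = 815
→ [332, 489, 882, 486, 815]
Period 2.
Births: 489 × 0.361 = 177
Group 2: 332 × 0.959 = 318
Group 3: 489 × 0.959 = 469
Group 4: 882 × 0.952 = 840
Group 5: 486 × 0.967 + 815 × 0.448 = 470 + 365 = 835
→ [177, 318, 469, 840, 835]
Period 3.
Births: 318 × 0.361 = 115
Group 2: 177 × 0.959 = 170
Group 3: 318 × 0.959 = 305
Group 4: 469 × 0.952 = 446
Group 5: 840 × 0.967 + 835 × 0.448 = 812 + 374 = 1186
→ [115, 170, 305, 446, 1186]
Total after period 3: 115 + 170 + 305 + 446 + 1186 = 2222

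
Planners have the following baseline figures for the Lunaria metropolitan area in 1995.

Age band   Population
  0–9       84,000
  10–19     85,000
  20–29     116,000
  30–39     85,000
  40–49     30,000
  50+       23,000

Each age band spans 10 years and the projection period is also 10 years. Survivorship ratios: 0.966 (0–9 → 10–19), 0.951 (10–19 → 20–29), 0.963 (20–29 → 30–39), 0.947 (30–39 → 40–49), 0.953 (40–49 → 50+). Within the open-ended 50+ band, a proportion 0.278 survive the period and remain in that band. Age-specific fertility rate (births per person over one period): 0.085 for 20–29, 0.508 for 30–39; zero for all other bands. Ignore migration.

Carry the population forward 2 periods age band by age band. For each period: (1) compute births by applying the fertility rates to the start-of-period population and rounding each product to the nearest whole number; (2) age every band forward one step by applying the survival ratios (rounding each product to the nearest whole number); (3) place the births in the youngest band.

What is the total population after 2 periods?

Let group 1 be 0–9 through group 6 = 50+.
Period 1:
Births: 116000 × 0.085 = 9860  |  85000 × 0.508 = 43180 → total 53040
Group 2: 84000 × 0.966 = 81144
Group 3: 85000 × 0.951 = 80835
Group 4: 116000 × 0.963 = 111708
Group 5: 85000 × 0.947 = 80495
Group 6: 30000 × 0.953 + 23000 × 0.278 = 28590 + 6394 = 34984
End of period: [53040, 81144, 80835, 111708, 80495, 34984]
Period 2:
Births: 80835 × 0.085 = 6871  |  111708 × 0.508 = 56748 → total 63619
Group 2: 53040 × 0.966 = 51237
Group 3: 81144 × 0.951 = 77168
Group 4: 80835 × 0.963 = 77844
Group 5: 111708 × 0.947 = 105787
Group 6: 80495 × 0.953 + 34984 × 0.278 = 76712 + 9726 = 86438
End of period: [63619, 51237, 77168, 77844, 105787, 86438]
Total after period 2: 63619 + 51237 + 77168 + 77844 + 105787 + 86438 = 462093

462093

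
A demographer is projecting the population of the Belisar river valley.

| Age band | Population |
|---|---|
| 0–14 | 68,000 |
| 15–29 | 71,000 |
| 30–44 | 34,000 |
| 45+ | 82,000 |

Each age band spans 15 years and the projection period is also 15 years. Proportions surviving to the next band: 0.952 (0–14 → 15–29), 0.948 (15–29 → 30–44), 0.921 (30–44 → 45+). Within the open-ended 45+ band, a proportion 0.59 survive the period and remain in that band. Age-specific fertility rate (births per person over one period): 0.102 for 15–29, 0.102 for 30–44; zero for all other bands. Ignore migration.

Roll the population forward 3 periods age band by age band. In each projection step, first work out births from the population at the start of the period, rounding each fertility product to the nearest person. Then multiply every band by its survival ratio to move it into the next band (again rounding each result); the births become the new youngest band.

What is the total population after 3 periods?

— Period 1 —
Births: 71000 × 0.102 = 7242  |  34000 × 0.102 = 3468 → total 10710
15–29: 68000 × 0.952 = 64736
30–44: 71000 × 0.948 = 67308
45+: 34000 × 0.921 + 82000 × 0.59 = 31314 + 48380 = 79694
Giving 10710 / 64736 / 67308 / 79694.
— Period 2 —
Births: 64736 × 0.102 = 6603  |  67308 × 0.102 = 6865 → total 13468
15–29: 10710 × 0.952 = 10196
30–44: 64736 × 0.948 = 61370
45+: 67308 × 0.921 + 79694 × 0.59 = 61991 + 47019 = 109010
Giving 13468 / 10196 / 61370 / 109010.
— Period 3 —
Births: 10196 × 0.102 = 1040  |  61370 × 0.102 = 6260 → total 7300
15–29: 13468 × 0.952 = 12822
30–44: 10196 × 0.948 = 9666
45+: 61370 × 0.921 + 109010 × 0.59 = 56522 + 64316 = 120838
Giving 7300 / 12822 / 9666 / 120838.
Total after period 3: 7300 + 12822 + 9666 + 120838 = 150626

150626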